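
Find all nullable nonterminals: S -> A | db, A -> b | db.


A nonterminal is nullable iff some alternative derives ε (directly, or every symbol in it is nullable)
Nullable: {}


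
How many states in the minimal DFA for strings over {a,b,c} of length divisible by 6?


Track length mod 6: states 0..5, accept at 0
Minimal DFA: 6 states


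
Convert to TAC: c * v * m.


Break into single-operator statements:
t1 = c * v
t2 = t1 * m


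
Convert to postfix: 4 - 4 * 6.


* has higher precedence, evaluate 4*6 first
Postfix: 4 4 6 * -


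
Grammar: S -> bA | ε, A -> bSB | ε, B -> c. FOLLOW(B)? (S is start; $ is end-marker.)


$ ∈ FOLLOW(S). For each A -> αBβ: add FIRST(β)\{ε} to FOLLOW(B); if β nullable, add FOLLOW(A).
FOLLOW(B) = {$, c}


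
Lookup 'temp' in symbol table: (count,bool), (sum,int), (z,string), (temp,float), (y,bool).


Lookup 'temp' → type float


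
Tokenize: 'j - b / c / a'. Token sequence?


Scan left to right, longest-match per lexeme
Tokens: ID(j), OP(-), ID(b), OP(/), ID(c), OP(/), ID(a)


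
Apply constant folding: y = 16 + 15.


16 + 15 = 31 at compile time
Optimized: y = 31


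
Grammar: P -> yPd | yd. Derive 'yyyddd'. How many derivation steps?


Derivation: P => yPd => yyPdd => yyyddd
Steps: 3


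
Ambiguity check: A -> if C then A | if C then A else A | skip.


dangling else: 'if C then if C then skip else skip' parses two ways
Ambiguous


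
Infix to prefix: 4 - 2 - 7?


left-to-right (same/higher precedence on left): tree is (- (- 4 2) 7)
Prefix: - - 4 2 7


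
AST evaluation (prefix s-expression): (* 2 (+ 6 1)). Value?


Evaluate inner: (+ 6 1) = 7
Evaluate root: (* 2 7) = 14
Result: 14


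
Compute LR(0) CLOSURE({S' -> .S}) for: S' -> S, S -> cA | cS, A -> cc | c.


Start: S' -> .S
For each item with dot before a nonterminal B, add B -> .γ for every B-production
Closure: [S' -> .S, S -> .cA, S -> .cS]


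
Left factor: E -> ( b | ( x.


Common prefix: '('
Factored: E -> ( E', E' -> b | x


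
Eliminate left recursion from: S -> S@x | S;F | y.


Left-recursive alternatives: S@x, S;F; non-recursive: y
Introduce S': S -> yS', S' -> @xS' | ;FS' | ε


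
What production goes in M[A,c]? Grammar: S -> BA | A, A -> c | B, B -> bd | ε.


For [A, c]: 'c' ∈ FIRST(c)
Entry: A -> c


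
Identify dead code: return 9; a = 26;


statement follows a return and is unreachable
Dead: 'a = 26'


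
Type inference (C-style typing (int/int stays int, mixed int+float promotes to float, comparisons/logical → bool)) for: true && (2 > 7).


Operand types: bool && bool
Rule: logical operators take bool operands and yield bool
Result type: bool


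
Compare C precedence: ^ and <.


'<' is relational (level 7); '^' is bitwise XOR (level 4)
Higher level binds tighter
'<' has higher precedence than '^'


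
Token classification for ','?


Pattern: delimiter/punctuation
Type: PUNCTUATION


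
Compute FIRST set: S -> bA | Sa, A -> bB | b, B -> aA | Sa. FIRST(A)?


Per alternative of A: FIRST(bB) = {b}; FIRST(b) = {b}
FIRST(A) = {b}


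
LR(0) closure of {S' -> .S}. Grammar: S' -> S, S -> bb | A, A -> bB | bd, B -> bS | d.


Start: S' -> .S
For each item with dot before a nonterminal B, add B -> .γ for every B-production
Closure: [S' -> .S, S -> .bb, S -> .A, A -> .bB, A -> .bd]


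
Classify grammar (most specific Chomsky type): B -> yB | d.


Right-linear: every RHS is a terminal or a terminal followed by one nonterminal
Classification: Type 3 (Regular)


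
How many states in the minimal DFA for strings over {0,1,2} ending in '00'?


Track the longest suffix of input matching a prefix of '00': 3 classes (prefixes of length 0..2)
Minimal DFA: 3 states


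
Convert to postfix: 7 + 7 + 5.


Left to right (same or higher precedence on left)
Postfix: 7 7 + 5 +


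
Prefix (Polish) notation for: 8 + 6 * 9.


'*' binds tighter: tree is (+ 8 (* 6 9))
Prefix: + 8 * 6 9


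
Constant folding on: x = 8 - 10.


8 - 10 = -2 at compile time
Optimized: x = -2


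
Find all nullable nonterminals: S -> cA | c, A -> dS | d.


A nonterminal is nullable iff some alternative derives ε (directly, or every symbol in it is nullable)
Nullable: {}


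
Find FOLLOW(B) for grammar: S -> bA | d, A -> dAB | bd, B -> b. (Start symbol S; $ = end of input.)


$ ∈ FOLLOW(S). For each A -> αBβ: add FIRST(β)\{ε} to FOLLOW(B); if β nullable, add FOLLOW(A).
FOLLOW(B) = {$, b}


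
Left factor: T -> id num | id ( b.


Common prefix: 'id'
Factored: T -> id T', T' -> num | ( b


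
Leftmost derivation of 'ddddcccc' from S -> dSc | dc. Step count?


Derivation: S => dSc => ddScc => dddSccc => ddddcccc
Steps: 4


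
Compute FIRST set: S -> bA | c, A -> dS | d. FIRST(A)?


Per alternative of A: FIRST(dS) = {d}; FIRST(d) = {d}
FIRST(A) = {d}


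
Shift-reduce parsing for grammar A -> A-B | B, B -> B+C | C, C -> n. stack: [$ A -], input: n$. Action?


no handle ('A-' is not any RHS); shift 'n'
Action: shift


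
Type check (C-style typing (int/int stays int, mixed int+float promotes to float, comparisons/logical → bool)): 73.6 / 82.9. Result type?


Operand types: float / float
Rule: mixed int/float promotes to float; int/int stays int
Result type: float


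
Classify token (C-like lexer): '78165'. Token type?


Pattern: digits only
Type: INTEGER_LITERAL


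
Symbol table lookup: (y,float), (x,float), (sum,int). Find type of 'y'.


Lookup 'y' → type float


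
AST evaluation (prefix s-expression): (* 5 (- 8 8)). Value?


Evaluate inner: (- 8 8) = 0
Evaluate root: (* 5 0) = 0
Result: 0


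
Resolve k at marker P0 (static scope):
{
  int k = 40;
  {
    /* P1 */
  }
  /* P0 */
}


k declared in the same block as P0
k = 40


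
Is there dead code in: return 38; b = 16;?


statement follows a return and is unreachable
Dead: 'b = 16'


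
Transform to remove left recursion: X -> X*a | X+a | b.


Left-recursive alternatives: X*a, X+a; non-recursive: b
Introduce X': X -> bX', X' -> *aX' | +aX' | ε


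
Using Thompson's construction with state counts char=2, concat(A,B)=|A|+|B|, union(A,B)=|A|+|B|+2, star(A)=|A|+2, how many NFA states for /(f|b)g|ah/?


Syntax tree has 5 char leaf(s), 2 union(s), 0 star(s)
chars contribute 5×2 = 10; each union adds +2; each star adds +2
Total: 10 + 4 + 0 = 14 states


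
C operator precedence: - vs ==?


'-' is additive (level 9); '==' is equality (level 6)
Higher level binds tighter
'-' has higher precedence than '=='


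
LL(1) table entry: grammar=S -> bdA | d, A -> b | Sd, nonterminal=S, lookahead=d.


For [S, d]: 'd' ∈ FIRST(d)
Entry: S -> d


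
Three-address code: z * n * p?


Break into single-operator statements:
t1 = z * n
t2 = t1 * p


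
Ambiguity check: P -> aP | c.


right-linear, alternatives start with distinct terminals 'a' vs 'c': unique leftmost derivation
Unambiguous


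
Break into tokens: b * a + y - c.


Scan left to right, longest-match per lexeme
Tokens: ID(b), OP(*), ID(a), OP(+), ID(y), OP(-), ID(c)


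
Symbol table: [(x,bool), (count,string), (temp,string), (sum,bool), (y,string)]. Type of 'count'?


Lookup 'count' → type string


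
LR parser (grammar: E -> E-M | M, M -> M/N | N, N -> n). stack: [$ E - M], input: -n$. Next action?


handle 'E-M' on top; lookahead ∈ FOLLOW(E) = {-, $}
Action: reduce (E -> E-M)


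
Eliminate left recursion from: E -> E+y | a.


Left-recursive alternatives: E+y; non-recursive: a
Introduce E': E -> aE', E' -> +yE' | ε


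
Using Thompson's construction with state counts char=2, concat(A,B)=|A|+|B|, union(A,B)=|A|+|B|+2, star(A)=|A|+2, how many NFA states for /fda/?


Syntax tree has 3 char leaf(s), 0 union(s), 0 star(s)
chars contribute 3×2 = 6; each union adds +2; each star adds +2
Total: 6 + 0 + 0 = 6 states


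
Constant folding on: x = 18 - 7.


18 - 7 = 11 at compile time
Optimized: x = 11


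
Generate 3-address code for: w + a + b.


Break into single-operator statements:
t1 = w + a
t2 = t1 + b


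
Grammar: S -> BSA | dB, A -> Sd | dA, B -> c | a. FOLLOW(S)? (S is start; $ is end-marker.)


$ ∈ FOLLOW(S). For each A -> αBβ: add FIRST(β)\{ε} to FOLLOW(B); if β nullable, add FOLLOW(A).
FOLLOW(S) = {$, a, c, d}


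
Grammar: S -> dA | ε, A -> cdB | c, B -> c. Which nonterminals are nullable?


A nonterminal is nullable iff some alternative derives ε (directly, or every symbol in it is nullable)
Nullable: {S}


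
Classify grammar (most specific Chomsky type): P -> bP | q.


Right-linear: every RHS is a terminal or a terminal followed by one nonterminal
Classification: Type 3 (Regular)


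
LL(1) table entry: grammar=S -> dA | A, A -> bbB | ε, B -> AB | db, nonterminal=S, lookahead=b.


For [S, b]: 'b' ∈ FIRST(A)
Entry: S -> A


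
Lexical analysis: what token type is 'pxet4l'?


Pattern: letter/underscore followed by alphanumerics, not a keyword
Type: IDENTIFIER


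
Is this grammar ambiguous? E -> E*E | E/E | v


'v*v/v' has two parse trees (no precedence encoded between * and /)
Ambiguous


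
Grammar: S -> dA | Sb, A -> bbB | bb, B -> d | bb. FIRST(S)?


Per alternative of S: FIRST(dA) = {d}; FIRST(Sb) = {d}
FIRST(S) = {d}


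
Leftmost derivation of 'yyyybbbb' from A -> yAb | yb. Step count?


Derivation: A => yAb => yyAbb => yyyAbbb => yyyybbbb
Steps: 4


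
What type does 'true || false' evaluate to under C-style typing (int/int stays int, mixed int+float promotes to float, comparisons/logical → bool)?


Operand types: bool || bool
Rule: logical operators take bool operands and yield bool
Result type: bool


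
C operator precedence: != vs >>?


'>>' is shift (level 8); '!=' is equality (level 6)
Higher level binds tighter
'>>' has higher precedence than '!='


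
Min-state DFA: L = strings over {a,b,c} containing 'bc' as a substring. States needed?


KMP-style automaton: 2 progress states + 1 absorbing accept = 3
Minimal DFA: 3 states


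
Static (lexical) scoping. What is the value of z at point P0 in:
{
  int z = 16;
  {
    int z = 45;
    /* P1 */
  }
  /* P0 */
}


z declared in the same block as P0
z = 16


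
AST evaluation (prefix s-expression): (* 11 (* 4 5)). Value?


Evaluate inner: (* 4 5) = 20
Evaluate root: (* 11 20) = 220
Result: 220


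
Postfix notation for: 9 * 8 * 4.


Left to right (same or higher precedence on left)
Postfix: 9 8 * 4 *


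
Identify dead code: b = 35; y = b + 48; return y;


b is read by y's definition; y is returned
No dead code


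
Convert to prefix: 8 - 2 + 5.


left-to-right (same/higher precedence on left): tree is (+ (- 8 2) 5)
Prefix: + - 8 2 5


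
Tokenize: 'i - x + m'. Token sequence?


Scan left to right, longest-match per lexeme
Tokens: ID(i), OP(-), ID(x), OP(+), ID(m)


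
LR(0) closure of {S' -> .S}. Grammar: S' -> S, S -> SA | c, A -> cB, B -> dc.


Start: S' -> .S
For each item with dot before a nonterminal B, add B -> .γ for every B-production
Closure: [S' -> .S, S -> .SA, S -> .c]


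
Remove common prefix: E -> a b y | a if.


Common prefix: 'a'
Factored: E -> a E', E' -> b y | if


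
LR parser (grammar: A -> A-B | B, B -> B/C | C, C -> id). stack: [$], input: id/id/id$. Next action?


no handle on stack; shift 'id'
Action: shift


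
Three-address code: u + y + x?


Break into single-operator statements:
t1 = u + y
t2 = t1 + x


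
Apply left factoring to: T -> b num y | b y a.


Common prefix: 'b'
Factored: T -> b T', T' -> num y | y a


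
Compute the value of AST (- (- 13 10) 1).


Evaluate inner: (- 13 10) = 3
Evaluate root: (- 3 1) = 2
Result: 2


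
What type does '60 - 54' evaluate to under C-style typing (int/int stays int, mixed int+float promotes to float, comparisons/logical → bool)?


Operand types: int - int
Rule: mixed int/float promotes to float; int/int stays int
Result type: int


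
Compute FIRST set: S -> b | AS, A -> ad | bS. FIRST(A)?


Per alternative of A: FIRST(ad) = {a}; FIRST(bS) = {b}
FIRST(A) = {a, b}


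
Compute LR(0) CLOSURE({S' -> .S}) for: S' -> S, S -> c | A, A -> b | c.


Start: S' -> .S
For each item with dot before a nonterminal B, add B -> .γ for every B-production
Closure: [S' -> .S, S -> .c, S -> .A, A -> .b, A -> .c]


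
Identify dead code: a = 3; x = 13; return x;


a is assigned but never read
Dead: 'a = 3'


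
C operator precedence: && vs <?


'<' is relational (level 7); '&&' is logical AND (level 2)
Higher level binds tighter
'<' has higher precedence than '&&'


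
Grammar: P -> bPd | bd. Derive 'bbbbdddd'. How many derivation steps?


Derivation: P => bPd => bbPdd => bbbPddd => bbbbdddd
Steps: 4


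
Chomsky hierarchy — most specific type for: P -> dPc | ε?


Single nonterminal LHS, but d^n c^n is not regular
Classification: Type 2 (Context-Free)


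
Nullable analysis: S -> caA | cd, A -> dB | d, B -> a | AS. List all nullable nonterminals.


A nonterminal is nullable iff some alternative derives ε (directly, or every symbol in it is nullable)
Nullable: {}


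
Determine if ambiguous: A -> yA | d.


right-linear, alternatives start with distinct terminals 'y' vs 'd': unique leftmost derivation
Unambiguous


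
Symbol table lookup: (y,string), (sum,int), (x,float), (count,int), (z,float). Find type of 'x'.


Lookup 'x' → type float


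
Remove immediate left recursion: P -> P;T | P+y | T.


Left-recursive alternatives: P;T, P+y; non-recursive: T
Introduce P': P -> TP', P' -> ;TP' | +yP' | ε


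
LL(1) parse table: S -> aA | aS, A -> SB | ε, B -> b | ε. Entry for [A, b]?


For [A, b]: ε is nullable and 'b' ∈ FOLLOW(A)
Entry: A -> ε


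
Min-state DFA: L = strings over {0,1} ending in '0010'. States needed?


Track the longest suffix of input matching a prefix of '0010': 5 classes (prefixes of length 0..4)
Minimal DFA: 5 states


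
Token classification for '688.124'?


Pattern: digits with a decimal point
Type: FLOAT_LITERAL


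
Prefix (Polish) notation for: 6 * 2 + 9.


left-to-right (same/higher precedence on left): tree is (+ (* 6 2) 9)
Prefix: + * 6 2 9


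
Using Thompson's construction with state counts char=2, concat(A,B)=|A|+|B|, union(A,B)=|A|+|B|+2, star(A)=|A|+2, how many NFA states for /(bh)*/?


Syntax tree has 2 char leaf(s), 0 union(s), 1 star(s)
chars contribute 2×2 = 4; each union adds +2; each star adds +2
Total: 4 + 0 + 2 = 6 states


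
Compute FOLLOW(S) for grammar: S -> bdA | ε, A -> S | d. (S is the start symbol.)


$ ∈ FOLLOW(S). For each A -> αBβ: add FIRST(β)\{ε} to FOLLOW(B); if β nullable, add FOLLOW(A).
FOLLOW(S) = {$}


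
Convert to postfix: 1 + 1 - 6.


Left to right (same or higher precedence on left)
Postfix: 1 1 + 6 -


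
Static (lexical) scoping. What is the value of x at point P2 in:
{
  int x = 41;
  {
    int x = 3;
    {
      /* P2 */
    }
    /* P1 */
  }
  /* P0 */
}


P2's block does not declare x; resolves to the enclosing declaration at depth 1
x = 3


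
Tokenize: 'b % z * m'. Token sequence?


Scan left to right, longest-match per lexeme
Tokens: ID(b), OP(%), ID(z), OP(*), ID(m)


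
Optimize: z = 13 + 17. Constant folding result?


13 + 17 = 30 at compile time
Optimized: z = 30


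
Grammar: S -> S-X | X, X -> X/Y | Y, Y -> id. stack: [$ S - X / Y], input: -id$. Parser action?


handle 'X/Y' on top
Action: reduce (X -> X/Y)


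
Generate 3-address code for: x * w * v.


Break into single-operator statements:
t1 = x * w
t2 = t1 * v


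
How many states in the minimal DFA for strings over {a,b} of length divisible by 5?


Track length mod 5: states 0..4, accept at 0
Minimal DFA: 5 states


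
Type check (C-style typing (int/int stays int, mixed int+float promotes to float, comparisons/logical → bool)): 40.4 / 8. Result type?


Operand types: float / int
Rule: mixed int/float promotes to float; int/int stays int
Result type: float


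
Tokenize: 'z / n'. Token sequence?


Scan left to right, longest-match per lexeme
Tokens: ID(z), OP(/), ID(n)


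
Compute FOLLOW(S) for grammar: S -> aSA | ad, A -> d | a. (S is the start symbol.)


$ ∈ FOLLOW(S). For each A -> αBβ: add FIRST(β)\{ε} to FOLLOW(B); if β nullable, add FOLLOW(A).
FOLLOW(S) = {$, a, d}


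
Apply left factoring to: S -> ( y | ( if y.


Common prefix: '('
Factored: S -> ( S', S' -> y | if y


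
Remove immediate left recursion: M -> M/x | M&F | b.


Left-recursive alternatives: M/x, M&F; non-recursive: b
Introduce M': M -> bM', M' -> /xM' | &FM' | ε


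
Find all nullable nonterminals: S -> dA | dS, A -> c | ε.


A nonterminal is nullable iff some alternative derives ε (directly, or every symbol in it is nullable)
Nullable: {A}


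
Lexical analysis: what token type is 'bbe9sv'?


Pattern: letter/underscore followed by alphanumerics, not a keyword
Type: IDENTIFIER


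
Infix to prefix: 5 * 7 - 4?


left-to-right (same/higher precedence on left): tree is (- (* 5 7) 4)
Prefix: - * 5 7 4


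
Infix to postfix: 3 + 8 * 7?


* has higher precedence, evaluate 8*7 first
Postfix: 3 8 7 * +


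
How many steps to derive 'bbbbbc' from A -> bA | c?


Derivation: A => bA => bbA => bbbA => bbbbA => bbbbbA => bbbbbc
Steps: 6


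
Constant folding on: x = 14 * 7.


14 * 7 = 98 at compile time
Optimized: x = 98


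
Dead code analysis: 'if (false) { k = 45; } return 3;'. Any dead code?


condition is constant false, so the whole block is unreachable
Dead: 'if (false) { k = 45; }'


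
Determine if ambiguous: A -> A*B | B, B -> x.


precedence layered via separate nonterminal B: deterministic
Unambiguous


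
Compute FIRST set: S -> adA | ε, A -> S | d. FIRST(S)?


Per alternative of S: FIRST(adA) = {a}; FIRST(ε) = {ε}
FIRST(S) = {a, ε}


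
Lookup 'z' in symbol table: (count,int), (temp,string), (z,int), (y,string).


Lookup 'z' → type int


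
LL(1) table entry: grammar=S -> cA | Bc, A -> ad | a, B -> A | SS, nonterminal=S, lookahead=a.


For [S, a]: 'a' ∈ FIRST(Bc)
Entry: S -> Bc


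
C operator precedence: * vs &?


'*' is multiplicative (level 10); '&' is bitwise AND (level 5)
Higher level binds tighter
'*' has higher precedence than '&'


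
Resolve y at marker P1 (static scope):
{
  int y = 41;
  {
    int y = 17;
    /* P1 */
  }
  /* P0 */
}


y declared in the same block as P1
y = 17


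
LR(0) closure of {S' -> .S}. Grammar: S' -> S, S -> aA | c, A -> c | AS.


Start: S' -> .S
For each item with dot before a nonterminal B, add B -> .γ for every B-production
Closure: [S' -> .S, S -> .aA, S -> .c]


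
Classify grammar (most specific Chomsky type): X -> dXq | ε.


Single nonterminal LHS, but d^n q^n is not regular
Classification: Type 2 (Context-Free)


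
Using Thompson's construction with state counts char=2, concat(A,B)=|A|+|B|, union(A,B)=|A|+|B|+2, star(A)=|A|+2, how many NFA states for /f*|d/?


Syntax tree has 2 char leaf(s), 1 union(s), 1 star(s)
chars contribute 2×2 = 4; each union adds +2; each star adds +2
Total: 4 + 2 + 2 = 8 states


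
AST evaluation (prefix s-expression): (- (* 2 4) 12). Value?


Evaluate inner: (* 2 4) = 8
Evaluate root: (- 8 12) = -4
Result: -4


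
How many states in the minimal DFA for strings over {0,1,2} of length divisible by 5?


Track length mod 5: states 0..4, accept at 0
Minimal DFA: 5 states


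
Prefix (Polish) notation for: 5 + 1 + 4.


left-to-right (same/higher precedence on left): tree is (+ (+ 5 1) 4)
Prefix: + + 5 1 4


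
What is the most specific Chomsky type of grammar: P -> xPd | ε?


Single nonterminal LHS, but x^n d^n is not regular
Classification: Type 2 (Context-Free)


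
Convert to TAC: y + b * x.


Break into single-operator statements:
t1 = b * x
t2 = y + t1


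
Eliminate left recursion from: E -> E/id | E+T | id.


Left-recursive alternatives: E/id, E+T; non-recursive: id
Introduce E': E -> idE', E' -> /idE' | +TE' | ε


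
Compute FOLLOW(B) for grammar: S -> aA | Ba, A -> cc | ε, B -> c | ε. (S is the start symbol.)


$ ∈ FOLLOW(S). For each A -> αBβ: add FIRST(β)\{ε} to FOLLOW(B); if β nullable, add FOLLOW(A).
FOLLOW(B) = {a}


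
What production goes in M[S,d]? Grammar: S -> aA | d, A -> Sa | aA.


For [S, d]: 'd' ∈ FIRST(d)
Entry: S -> d


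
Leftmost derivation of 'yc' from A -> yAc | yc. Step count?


Derivation: A => yc
Steps: 1


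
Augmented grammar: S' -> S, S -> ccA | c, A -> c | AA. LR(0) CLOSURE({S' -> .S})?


Start: S' -> .S
For each item with dot before a nonterminal B, add B -> .γ for every B-production
Closure: [S' -> .S, S -> .ccA, S -> .c]


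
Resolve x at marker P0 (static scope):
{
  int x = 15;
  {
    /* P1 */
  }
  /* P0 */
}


x declared in the same block as P0
x = 15


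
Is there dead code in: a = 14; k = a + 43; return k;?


a is read by k's definition; k is returned
No dead code


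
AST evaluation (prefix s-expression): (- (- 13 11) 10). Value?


Evaluate inner: (- 13 11) = 2
Evaluate root: (- 2 10) = -8
Result: -8


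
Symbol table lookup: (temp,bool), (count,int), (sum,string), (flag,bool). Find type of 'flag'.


Lookup 'flag' → type bool


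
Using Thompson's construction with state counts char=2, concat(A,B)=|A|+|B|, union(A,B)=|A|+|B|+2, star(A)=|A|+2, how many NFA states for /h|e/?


Syntax tree has 2 char leaf(s), 1 union(s), 0 star(s)
chars contribute 2×2 = 4; each union adds +2; each star adds +2
Total: 4 + 2 + 0 = 6 states


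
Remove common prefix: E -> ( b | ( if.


Common prefix: '('
Factored: E -> ( E', E' -> b | if


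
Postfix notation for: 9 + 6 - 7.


Left to right (same or higher precedence on left)
Postfix: 9 6 + 7 -


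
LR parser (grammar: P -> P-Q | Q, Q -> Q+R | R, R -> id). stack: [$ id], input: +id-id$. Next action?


'id' on top is the handle for R -> id
Action: reduce (R -> id)


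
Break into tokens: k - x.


Scan left to right, longest-match per lexeme
Tokens: ID(k), OP(-), ID(x)


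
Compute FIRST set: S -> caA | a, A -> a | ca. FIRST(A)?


Per alternative of A: FIRST(a) = {a}; FIRST(ca) = {c}
FIRST(A) = {a, c}


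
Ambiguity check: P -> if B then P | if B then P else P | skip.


dangling else: 'if B then if B then skip else skip' parses two ways
Ambiguous


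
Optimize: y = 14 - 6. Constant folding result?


14 - 6 = 8 at compile time
Optimized: y = 8


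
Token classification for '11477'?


Pattern: digits only
Type: INTEGER_LITERAL


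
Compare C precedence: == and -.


'-' is additive (level 9); '==' is equality (level 6)
Higher level binds tighter
'-' has higher precedence than '=='


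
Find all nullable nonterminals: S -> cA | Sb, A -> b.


A nonterminal is nullable iff some alternative derives ε (directly, or every symbol in it is nullable)
Nullable: {}


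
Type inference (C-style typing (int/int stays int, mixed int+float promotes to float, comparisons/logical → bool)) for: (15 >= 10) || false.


Operand types: bool || bool
Rule: logical operators take bool operands and yield bool
Result type: bool


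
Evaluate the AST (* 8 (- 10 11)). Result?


Evaluate inner: (- 10 11) = -1
Evaluate root: (* 8 -1) = -8
Result: -8


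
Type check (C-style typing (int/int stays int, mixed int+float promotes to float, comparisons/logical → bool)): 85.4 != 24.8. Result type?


Operand types: float != float
Rule: comparison yields bool
Result type: bool


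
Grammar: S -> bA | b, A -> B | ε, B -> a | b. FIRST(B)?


Per alternative of B: FIRST(a) = {a}; FIRST(b) = {b}
FIRST(B) = {a, b}


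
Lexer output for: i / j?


Scan left to right, longest-match per lexeme
Tokens: ID(i), OP(/), ID(j)


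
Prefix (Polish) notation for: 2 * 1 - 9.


left-to-right (same/higher precedence on left): tree is (- (* 2 1) 9)
Prefix: - * 2 1 9


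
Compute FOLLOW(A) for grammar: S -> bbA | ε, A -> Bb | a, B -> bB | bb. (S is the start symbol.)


$ ∈ FOLLOW(S). For each A -> αBβ: add FIRST(β)\{ε} to FOLLOW(B); if β nullable, add FOLLOW(A).
FOLLOW(A) = {$}


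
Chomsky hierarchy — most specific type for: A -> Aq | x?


Left-linear: every RHS is a terminal or one nonterminal followed by a terminal
Classification: Type 3 (Regular)


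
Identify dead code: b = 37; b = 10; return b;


first assignment to b is overwritten before any read
Dead: 'b = 37'


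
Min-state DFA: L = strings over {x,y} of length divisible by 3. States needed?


Track length mod 3: states 0..2, accept at 0
Minimal DFA: 3 states


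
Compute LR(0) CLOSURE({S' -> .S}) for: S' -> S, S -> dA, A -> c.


Start: S' -> .S
For each item with dot before a nonterminal B, add B -> .γ for every B-production
Closure: [S' -> .S, S -> .dA]


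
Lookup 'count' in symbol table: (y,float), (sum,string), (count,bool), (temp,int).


Lookup 'count' → type bool


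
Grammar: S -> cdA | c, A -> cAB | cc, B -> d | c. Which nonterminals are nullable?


A nonterminal is nullable iff some alternative derives ε (directly, or every symbol in it is nullable)
Nullable: {}


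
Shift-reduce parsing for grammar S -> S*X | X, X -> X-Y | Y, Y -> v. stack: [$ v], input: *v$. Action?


'v' on top is the handle for Y -> v
Action: reduce (Y -> v)


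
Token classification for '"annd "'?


Pattern: double-quoted sequence
Type: STRING_LITERAL


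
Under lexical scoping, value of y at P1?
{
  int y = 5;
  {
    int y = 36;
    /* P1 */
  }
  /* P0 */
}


y declared in the same block as P1
y = 36


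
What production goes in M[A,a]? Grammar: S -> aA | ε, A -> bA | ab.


For [A, a]: 'a' ∈ FIRST(ab)
Entry: A -> ab


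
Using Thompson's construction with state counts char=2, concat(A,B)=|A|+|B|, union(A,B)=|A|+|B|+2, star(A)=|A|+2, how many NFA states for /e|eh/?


Syntax tree has 3 char leaf(s), 1 union(s), 0 star(s)
chars contribute 3×2 = 6; each union adds +2; each star adds +2
Total: 6 + 2 + 0 = 8 states


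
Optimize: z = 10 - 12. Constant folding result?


10 - 12 = -2 at compile time
Optimized: z = -2


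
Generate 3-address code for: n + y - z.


Break into single-operator statements:
t1 = n + y
t2 = t1 - z


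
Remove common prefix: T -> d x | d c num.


Common prefix: 'd'
Factored: T -> d T', T' -> x | c num


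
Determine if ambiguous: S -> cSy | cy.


balanced c^n…y^n: each string has a unique parse
Unambiguous


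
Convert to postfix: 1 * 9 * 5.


Left to right (same or higher precedence on left)
Postfix: 1 9 * 5 *


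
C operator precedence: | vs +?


'+' is additive (level 9); '|' is bitwise OR (level 3)
Higher level binds tighter
'+' has higher precedence than '|'


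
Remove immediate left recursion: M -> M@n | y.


Left-recursive alternatives: M@n; non-recursive: y
Introduce M': M -> yM', M' -> @nM' | ε


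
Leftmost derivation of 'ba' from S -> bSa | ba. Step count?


Derivation: S => ba
Steps: 1


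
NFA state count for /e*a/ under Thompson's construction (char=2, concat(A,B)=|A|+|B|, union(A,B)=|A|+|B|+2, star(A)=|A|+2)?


Syntax tree has 2 char leaf(s), 0 union(s), 1 star(s)
chars contribute 2×2 = 4; each union adds +2; each star adds +2
Total: 4 + 0 + 2 = 6 states


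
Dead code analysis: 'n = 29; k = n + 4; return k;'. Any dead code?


n is read by k's definition; k is returned
No dead code


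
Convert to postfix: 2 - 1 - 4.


Left to right (same or higher precedence on left)
Postfix: 2 1 - 4 -


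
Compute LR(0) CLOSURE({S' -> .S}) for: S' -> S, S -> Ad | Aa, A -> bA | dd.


Start: S' -> .S
For each item with dot before a nonterminal B, add B -> .γ for every B-production
Closure: [S' -> .S, S -> .Ad, S -> .Aa, A -> .bA, A -> .dd]


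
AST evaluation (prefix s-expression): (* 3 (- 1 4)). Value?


Evaluate inner: (- 1 4) = -3
Evaluate root: (* 3 -3) = -9
Result: -9


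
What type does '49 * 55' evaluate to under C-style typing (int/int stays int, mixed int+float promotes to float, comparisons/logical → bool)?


Operand types: int * int
Rule: mixed int/float promotes to float; int/int stays int
Result type: int


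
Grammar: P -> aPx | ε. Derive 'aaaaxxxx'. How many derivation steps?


Derivation: P => aPx => aaPxx => aaaPxxx => aaaaPxxxx => aaaaxxxx
Steps: 5


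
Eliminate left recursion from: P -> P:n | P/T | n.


Left-recursive alternatives: P:n, P/T; non-recursive: n
Introduce P': P -> nP', P' -> :nP' | /TP' | ε


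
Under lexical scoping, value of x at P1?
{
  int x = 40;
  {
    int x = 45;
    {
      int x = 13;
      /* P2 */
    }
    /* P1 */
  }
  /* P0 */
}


x declared in the same block as P1
x = 45


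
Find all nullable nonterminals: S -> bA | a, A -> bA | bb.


A nonterminal is nullable iff some alternative derives ε (directly, or every symbol in it is nullable)
Nullable: {}


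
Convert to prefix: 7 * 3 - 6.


left-to-right (same/higher precedence on left): tree is (- (* 7 3) 6)
Prefix: - * 7 3 6


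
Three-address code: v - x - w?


Break into single-operator statements:
t1 = v - x
t2 = t1 - w


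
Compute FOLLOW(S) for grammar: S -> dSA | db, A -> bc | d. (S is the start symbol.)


$ ∈ FOLLOW(S). For each A -> αBβ: add FIRST(β)\{ε} to FOLLOW(B); if β nullable, add FOLLOW(A).
FOLLOW(S) = {$, b, d}


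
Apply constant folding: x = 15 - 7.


15 - 7 = 8 at compile time
Optimized: x = 8


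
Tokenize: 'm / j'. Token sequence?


Scan left to right, longest-match per lexeme
Tokens: ID(m), OP(/), ID(j)


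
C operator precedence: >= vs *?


'*' is multiplicative (level 10); '>=' is relational (level 7)
Higher level binds tighter
'*' has higher precedence than '>='


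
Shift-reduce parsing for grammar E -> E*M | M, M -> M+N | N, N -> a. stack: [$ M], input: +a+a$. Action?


shift '+' to continue M -> M+N
Action: shift


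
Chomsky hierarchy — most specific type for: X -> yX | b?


Right-linear: every RHS is a terminal or a terminal followed by one nonterminal
Classification: Type 3 (Regular)


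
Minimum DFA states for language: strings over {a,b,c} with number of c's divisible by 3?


Track (count of c) mod 3: states 0..2, accept at 0
Minimal DFA: 3 states


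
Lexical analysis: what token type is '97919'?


Pattern: digits only
Type: INTEGER_LITERAL


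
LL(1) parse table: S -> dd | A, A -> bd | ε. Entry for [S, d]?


For [S, d]: 'd' ∈ FIRST(dd)
Entry: S -> dd


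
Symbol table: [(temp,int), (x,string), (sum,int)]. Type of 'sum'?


Lookup 'sum' → type int


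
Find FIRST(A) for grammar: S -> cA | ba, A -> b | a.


Per alternative of A: FIRST(b) = {b}; FIRST(a) = {a}
FIRST(A) = {a, b}


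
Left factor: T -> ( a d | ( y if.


Common prefix: '('
Factored: T -> ( T', T' -> a d | y if


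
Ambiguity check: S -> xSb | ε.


balanced x^n…b^n: each string has a unique parse
Unambiguous


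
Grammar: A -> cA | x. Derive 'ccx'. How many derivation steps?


Derivation: A => cA => ccA => ccx
Steps: 3


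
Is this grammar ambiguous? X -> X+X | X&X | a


'a+a&a' has two parse trees (no precedence encoded between + and &)
Ambiguous


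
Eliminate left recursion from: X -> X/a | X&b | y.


Left-recursive alternatives: X/a, X&b; non-recursive: y
Introduce X': X -> yX', X' -> /aX' | &bX' | ε


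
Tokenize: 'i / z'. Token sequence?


Scan left to right, longest-match per lexeme
Tokens: ID(i), OP(/), ID(z)


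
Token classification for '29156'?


Pattern: digits only
Type: INTEGER_LITERAL


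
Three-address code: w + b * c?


Break into single-operator statements:
t1 = b * c
t2 = w + t1


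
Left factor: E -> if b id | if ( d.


Common prefix: 'if'
Factored: E -> if E', E' -> b id | ( d


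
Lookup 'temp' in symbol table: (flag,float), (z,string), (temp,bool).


Lookup 'temp' → type bool


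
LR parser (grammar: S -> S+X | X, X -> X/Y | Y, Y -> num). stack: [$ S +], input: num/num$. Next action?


no handle ('S+' is not any RHS); shift 'num'
Action: shift


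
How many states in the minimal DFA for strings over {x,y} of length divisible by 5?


Track length mod 5: states 0..4, accept at 0
Minimal DFA: 5 states


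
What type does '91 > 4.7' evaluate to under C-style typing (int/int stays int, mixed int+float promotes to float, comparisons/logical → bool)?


Operand types: int > float
Rule: comparison yields bool
Result type: bool


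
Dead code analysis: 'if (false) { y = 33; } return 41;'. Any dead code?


condition is constant false, so the whole block is unreachable
Dead: 'if (false) { y = 33; }'


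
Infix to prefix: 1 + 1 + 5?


left-to-right (same/higher precedence on left): tree is (+ (+ 1 1) 5)
Prefix: + + 1 1 5


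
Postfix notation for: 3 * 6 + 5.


Left to right (same or higher precedence on left)
Postfix: 3 6 * 5 +


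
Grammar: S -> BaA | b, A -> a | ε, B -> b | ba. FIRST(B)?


Per alternative of B: FIRST(b) = {b}; FIRST(ba) = {b}
FIRST(B) = {b}


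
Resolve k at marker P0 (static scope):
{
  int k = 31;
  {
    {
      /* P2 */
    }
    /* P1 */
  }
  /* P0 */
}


k declared in the same block as P0
k = 31


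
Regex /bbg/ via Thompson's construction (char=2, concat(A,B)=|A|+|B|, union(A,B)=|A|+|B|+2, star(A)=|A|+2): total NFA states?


Syntax tree has 3 char leaf(s), 0 union(s), 0 star(s)
chars contribute 3×2 = 6; each union adds +2; each star adds +2
Total: 6 + 0 + 0 = 6 states


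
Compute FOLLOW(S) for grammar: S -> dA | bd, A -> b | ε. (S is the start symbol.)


$ ∈ FOLLOW(S). For each A -> αBβ: add FIRST(β)\{ε} to FOLLOW(B); if β nullable, add FOLLOW(A).
FOLLOW(S) = {$}


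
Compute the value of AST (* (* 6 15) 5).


Evaluate inner: (* 6 15) = 90
Evaluate root: (* 90 5) = 450
Result: 450


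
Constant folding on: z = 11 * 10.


11 * 10 = 110 at compile time
Optimized: z = 110


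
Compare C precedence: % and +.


'%' is multiplicative (level 10); '+' is additive (level 9)
Higher level binds tighter
'%' has higher precedence than '+'


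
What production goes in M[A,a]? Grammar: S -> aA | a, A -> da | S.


For [A, a]: 'a' ∈ FIRST(S)
Entry: A -> S


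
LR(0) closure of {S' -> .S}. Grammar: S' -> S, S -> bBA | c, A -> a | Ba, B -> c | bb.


Start: S' -> .S
For each item with dot before a nonterminal B, add B -> .γ for every B-production
Closure: [S' -> .S, S -> .bBA, S -> .c]


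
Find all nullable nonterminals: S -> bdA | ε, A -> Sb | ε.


A nonterminal is nullable iff some alternative derives ε (directly, or every symbol in it is nullable)
Nullable: {A, S}


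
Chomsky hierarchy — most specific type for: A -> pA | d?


Right-linear: every RHS is a terminal or a terminal followed by one nonterminal
Classification: Type 3 (Regular)


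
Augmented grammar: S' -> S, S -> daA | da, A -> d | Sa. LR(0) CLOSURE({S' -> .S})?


Start: S' -> .S
For each item with dot before a nonterminal B, add B -> .γ for every B-production
Closure: [S' -> .S, S -> .daA, S -> .da]


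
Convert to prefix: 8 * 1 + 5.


left-to-right (same/higher precedence on left): tree is (+ (* 8 1) 5)
Prefix: + * 8 1 5


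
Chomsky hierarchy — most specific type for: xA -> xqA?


LHS has context (more than one symbol) and |LHS| ≤ |RHS|
Classification: Type 1 (Context-Sensitive)


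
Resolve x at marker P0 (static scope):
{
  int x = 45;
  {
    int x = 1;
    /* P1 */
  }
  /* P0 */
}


x declared in the same block as P0
x = 45


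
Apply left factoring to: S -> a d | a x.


Common prefix: 'a'
Factored: S -> a S', S' -> d | x


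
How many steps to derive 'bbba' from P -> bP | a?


Derivation: P => bP => bbP => bbbP => bbba
Steps: 4


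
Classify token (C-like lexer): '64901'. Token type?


Pattern: digits only
Type: INTEGER_LITERAL


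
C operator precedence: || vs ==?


'==' is equality (level 6); '||' is logical OR (level 1)
Higher level binds tighter
'==' has higher precedence than '||'


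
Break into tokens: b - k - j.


Scan left to right, longest-match per lexeme
Tokens: ID(b), OP(-), ID(k), OP(-), ID(j)


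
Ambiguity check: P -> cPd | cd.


balanced c^n…d^n: each string has a unique parse
Unambiguous


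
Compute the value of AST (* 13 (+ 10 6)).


Evaluate inner: (+ 10 6) = 16
Evaluate root: (* 13 16) = 208
Result: 208


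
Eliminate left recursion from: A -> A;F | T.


Left-recursive alternatives: A;F; non-recursive: T
Introduce A': A -> TA', A' -> ;FA' | ε


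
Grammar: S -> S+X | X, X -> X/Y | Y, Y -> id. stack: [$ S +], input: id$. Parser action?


no handle ('S+' is not any RHS); shift 'id'
Action: shift


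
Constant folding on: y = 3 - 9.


3 - 9 = -6 at compile time
Optimized: y = -6


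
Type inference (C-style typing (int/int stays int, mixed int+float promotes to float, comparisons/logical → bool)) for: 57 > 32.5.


Operand types: int > float
Rule: comparison yields bool
Result type: bool


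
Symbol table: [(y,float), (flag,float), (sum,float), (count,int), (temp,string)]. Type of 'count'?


Lookup 'count' → type int


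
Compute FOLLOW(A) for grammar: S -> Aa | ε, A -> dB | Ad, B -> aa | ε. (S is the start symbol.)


$ ∈ FOLLOW(S). For each A -> αBβ: add FIRST(β)\{ε} to FOLLOW(B); if β nullable, add FOLLOW(A).
FOLLOW(A) = {a, d}


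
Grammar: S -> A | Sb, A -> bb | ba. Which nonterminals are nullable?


A nonterminal is nullable iff some alternative derives ε (directly, or every symbol in it is nullable)
Nullable: {}


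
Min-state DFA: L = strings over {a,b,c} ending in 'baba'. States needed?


Track the longest suffix of input matching a prefix of 'baba': 5 classes (prefixes of length 0..4)
Minimal DFA: 5 states


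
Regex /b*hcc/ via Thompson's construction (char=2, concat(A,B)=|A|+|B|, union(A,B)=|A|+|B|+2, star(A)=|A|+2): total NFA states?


Syntax tree has 4 char leaf(s), 0 union(s), 1 star(s)
chars contribute 4×2 = 8; each union adds +2; each star adds +2
Total: 8 + 0 + 2 = 10 states


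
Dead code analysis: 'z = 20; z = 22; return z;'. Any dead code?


first assignment to z is overwritten before any read
Dead: 'z = 20'


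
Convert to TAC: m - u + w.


Break into single-operator statements:
t1 = m - u
t2 = t1 + w


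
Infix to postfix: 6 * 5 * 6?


Left to right (same or higher precedence on left)
Postfix: 6 5 * 6 *


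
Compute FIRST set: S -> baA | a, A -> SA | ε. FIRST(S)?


Per alternative of S: FIRST(baA) = {b}; FIRST(a) = {a}
FIRST(S) = {a, b}


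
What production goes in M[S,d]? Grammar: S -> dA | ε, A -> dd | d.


For [S, d]: 'd' ∈ FIRST(dA)
Entry: S -> dA


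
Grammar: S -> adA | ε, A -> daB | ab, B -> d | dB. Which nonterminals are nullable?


A nonterminal is nullable iff some alternative derives ε (directly, or every symbol in it is nullable)
Nullable: {S}


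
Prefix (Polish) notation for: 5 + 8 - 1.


left-to-right (same/higher precedence on left): tree is (- (+ 5 8) 1)
Prefix: - + 5 8 1
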